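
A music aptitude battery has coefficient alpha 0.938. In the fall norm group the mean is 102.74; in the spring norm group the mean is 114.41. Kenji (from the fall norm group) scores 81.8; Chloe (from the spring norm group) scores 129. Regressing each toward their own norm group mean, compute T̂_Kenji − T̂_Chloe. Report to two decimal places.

-45.00

T̂_Kenji = 0.938(81.8) + 0.062(102.74) = 83.0983
T̂_Chloe = 0.938(129) + 0.062(114.41) = 128.0954
Difference = 83.0983 − 128.0954 = -44.9971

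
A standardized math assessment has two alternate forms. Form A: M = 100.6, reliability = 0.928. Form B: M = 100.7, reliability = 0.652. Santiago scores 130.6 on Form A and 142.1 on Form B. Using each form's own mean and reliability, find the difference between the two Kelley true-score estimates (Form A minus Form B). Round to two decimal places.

T̂_A = 0.928(130.6) + 0.072(100.6) = 128.4400
T̂_B = 0.652(142.1) + 0.348(100.7) = 127.6928
T̂_A − T̂_B = 0.7472

0.75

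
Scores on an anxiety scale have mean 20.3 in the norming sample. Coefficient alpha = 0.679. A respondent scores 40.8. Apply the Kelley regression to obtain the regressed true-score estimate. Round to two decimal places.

Weight the observed score by reliability and the mean by (1 − reliability): T̂ = 0.679·40.8 + 0.321·20.3 = 27.7032 + 6.5163 = 34.219.

34.22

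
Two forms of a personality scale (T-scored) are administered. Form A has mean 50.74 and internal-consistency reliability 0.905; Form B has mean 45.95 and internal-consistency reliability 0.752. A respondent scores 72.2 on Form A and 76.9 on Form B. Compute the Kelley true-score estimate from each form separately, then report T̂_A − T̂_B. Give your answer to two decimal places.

0.94

T̂_A = 0.905(72.2) + 0.095(50.74) = 70.1613
T̂_B = 0.752(76.9) + 0.248(45.95) = 69.2244
T̂_A − T̂_B = 0.9369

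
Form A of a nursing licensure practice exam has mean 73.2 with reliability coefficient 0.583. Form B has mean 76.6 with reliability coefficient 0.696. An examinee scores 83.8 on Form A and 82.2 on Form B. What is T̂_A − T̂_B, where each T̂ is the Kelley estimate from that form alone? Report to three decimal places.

-1.118

T̂_A = 0.583(83.8) + 0.417(73.2) = 79.37980
T̂_B = 0.696(82.2) + 0.304(76.6) = 80.49760
T̂_A − T̂_B = -1.11780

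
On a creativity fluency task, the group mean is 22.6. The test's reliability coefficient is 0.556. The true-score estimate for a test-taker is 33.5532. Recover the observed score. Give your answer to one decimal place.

42.3

T̂ = ρX + (1 − ρ)μ  ⇒  X = (T̂ − (1 − ρ)μ) / ρ
X = (33.5532 − 0.444 × 22.6) / 0.556 = (33.5532 − 10.0344) / 0.556 = 23.5188 / 0.556 = 42.300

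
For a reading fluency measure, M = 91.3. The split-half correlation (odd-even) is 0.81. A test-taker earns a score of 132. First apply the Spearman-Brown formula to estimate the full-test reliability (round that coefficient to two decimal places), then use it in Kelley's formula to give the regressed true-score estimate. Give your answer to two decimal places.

Spearman-Brown: ρ = 2r/(1 + r) = 2(0.81)/(1 + 0.81) = 1.620/1.81 = 0.8950 → 0.90
Regress the observed score toward the mean by the unreliability: T̂ = 0.90·132 + 0.10·91.3 = 118.80 + 9.130 = 127.930.

127.93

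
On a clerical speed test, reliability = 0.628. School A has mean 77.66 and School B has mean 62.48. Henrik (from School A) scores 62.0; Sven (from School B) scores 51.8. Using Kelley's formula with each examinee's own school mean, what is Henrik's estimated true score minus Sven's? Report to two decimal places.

12.05

T̂_Henrik = 0.628(62.0) + 0.372(77.66) = 67.8255
T̂_Sven = 0.628(51.8) + 0.372(62.48) = 55.7730
Difference = 67.8255 − 55.7730 = 12.0526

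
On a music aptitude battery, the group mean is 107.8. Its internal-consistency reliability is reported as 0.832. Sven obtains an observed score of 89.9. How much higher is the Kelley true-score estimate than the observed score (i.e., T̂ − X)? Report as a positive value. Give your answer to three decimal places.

T̂ = 0.832(89.9) + 0.168(107.8) = 74.7968 + 18.1104 = 92.90720 → 92.9072
T̂ − X = 92.9072 − 89.9 = 3.0072 → 3.007

3.007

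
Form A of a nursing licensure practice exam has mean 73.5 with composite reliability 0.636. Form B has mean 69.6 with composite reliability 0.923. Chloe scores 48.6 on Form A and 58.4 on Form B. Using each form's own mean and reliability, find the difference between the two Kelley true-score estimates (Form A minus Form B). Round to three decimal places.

-1.599

T̂_A = 0.636(48.6) + 0.364(73.5) = 57.66360
T̂_B = 0.923(58.4) + 0.077(69.6) = 59.26240
T̂_A − T̂_B = -1.59880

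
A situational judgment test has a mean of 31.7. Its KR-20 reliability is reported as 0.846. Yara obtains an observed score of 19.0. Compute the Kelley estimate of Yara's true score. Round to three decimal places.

Kelley's formula gives T̂ = 0.846·19.0 + 0.154·31.7 = 16.0740 + 4.8818 = 20.9558.

20.956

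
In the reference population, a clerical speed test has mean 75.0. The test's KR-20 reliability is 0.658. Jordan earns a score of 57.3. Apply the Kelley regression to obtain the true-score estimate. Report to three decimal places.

63.353

T̂ = ρX + (1 − ρ)μ
  = 0.658 × 57.3 + 0.342 × 75.0
  = 37.7034 + 25.6500
  = 63.3534
  ≈ 63.353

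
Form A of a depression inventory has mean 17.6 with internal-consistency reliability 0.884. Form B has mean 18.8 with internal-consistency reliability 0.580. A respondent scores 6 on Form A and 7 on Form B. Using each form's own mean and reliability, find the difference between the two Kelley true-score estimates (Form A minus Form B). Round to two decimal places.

-4.61

T̂_A = 0.884(6) + 0.116(17.6) = 7.3456
T̂_B = 0.580(7) + 0.420(18.8) = 11.9560
T̂_A − T̂_B = -4.6104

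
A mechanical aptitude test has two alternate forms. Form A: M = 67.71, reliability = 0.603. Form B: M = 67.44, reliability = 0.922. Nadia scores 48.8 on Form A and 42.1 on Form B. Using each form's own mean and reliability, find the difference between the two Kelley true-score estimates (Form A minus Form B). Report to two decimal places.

T̂_A = 0.603(48.8) + 0.397(67.71) = 56.3073
T̂_B = 0.922(42.1) + 0.078(67.44) = 44.0765
T̂_A − T̂_B = 12.2307

12.23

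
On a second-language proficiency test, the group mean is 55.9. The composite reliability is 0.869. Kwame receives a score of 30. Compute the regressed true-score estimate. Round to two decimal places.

T̂ = 0.869(30) + 0.131(55.9) = 26.070 + 7.3229 = 33.393 → 33.39

33.39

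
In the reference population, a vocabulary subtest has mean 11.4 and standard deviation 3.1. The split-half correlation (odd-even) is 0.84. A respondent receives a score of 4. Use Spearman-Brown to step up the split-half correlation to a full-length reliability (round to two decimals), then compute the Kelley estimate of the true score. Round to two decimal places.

4.67

Spearman-Brown: ρ = 2r/(1 + r) = 2(0.84)/(1 + 0.84) = 1.680/1.84 = 0.9130 → 0.91
T̂ = ρX + (1 − ρ)μ
  = 0.91 × 4 + 0.09 × 11.4
  = 3.64 + 1.026
  = 4.666
  ≈ 4.67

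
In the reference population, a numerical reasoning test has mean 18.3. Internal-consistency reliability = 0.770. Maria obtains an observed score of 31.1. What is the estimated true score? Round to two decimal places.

28.16

Kelley's formula gives T̂ = 0.770·31.1 + 0.230·18.3 = 23.9470 + 4.2090 = 28.156.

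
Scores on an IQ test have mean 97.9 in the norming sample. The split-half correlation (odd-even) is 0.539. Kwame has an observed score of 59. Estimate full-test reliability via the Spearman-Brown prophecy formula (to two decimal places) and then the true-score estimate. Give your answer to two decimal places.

Spearman-Brown: ρ = 2r/(1 + r) = 2(0.539)/(1 + 0.539) = 1.0780/1.539 = 0.7005 → 0.70
T̂ = 0.70(59) + 0.30(97.9) = 41.30 + 29.370 = 70.670 → 70.67

70.67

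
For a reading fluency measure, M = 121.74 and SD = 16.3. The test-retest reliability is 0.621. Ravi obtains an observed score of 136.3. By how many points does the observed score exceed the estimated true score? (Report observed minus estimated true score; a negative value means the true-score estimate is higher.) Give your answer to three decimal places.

5.518

T̂ = 0.621(136.3) + 0.379(121.74) = 84.6423 + 46.13946 = 130.78176 → 130.7818
X − T̂ = 136.3 − 130.7818 = 5.5182 → 5.518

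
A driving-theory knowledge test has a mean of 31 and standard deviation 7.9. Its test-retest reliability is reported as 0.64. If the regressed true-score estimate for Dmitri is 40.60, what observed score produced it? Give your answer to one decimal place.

46.0

T̂ = ρX + (1 − ρ)μ  ⇒  X = (T̂ − (1 − ρ)μ) / ρ
X = (40.60 − 0.36 × 31) / 0.64 = (40.60 − 11.16) / 0.64 = 29.44 / 0.64 = 46.000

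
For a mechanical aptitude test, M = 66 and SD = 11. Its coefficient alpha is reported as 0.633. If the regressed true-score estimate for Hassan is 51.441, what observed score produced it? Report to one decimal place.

T̂ = ρX + (1 − ρ)μ  ⇒  X = (T̂ − (1 − ρ)μ) / ρ
X = (51.441 − 0.367 × 66) / 0.633 = (51.441 − 24.222) / 0.633 = 27.219 / 0.633 = 43.000

43.0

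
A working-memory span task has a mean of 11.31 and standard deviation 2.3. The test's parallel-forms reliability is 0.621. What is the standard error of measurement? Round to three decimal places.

SEM = SD · √(1 − ρ) = 2.3 × √0.379 = 2.3 × 0.6156 = 1.4159

1.416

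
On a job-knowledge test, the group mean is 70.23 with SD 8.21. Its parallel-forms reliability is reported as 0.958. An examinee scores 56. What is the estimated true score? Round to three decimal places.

Weight the observed score by reliability and the mean by (1 − reliability): T̂ = 0.958·56 + 0.042·70.23 = 53.648 + 2.94966 = 56.5977.

56.598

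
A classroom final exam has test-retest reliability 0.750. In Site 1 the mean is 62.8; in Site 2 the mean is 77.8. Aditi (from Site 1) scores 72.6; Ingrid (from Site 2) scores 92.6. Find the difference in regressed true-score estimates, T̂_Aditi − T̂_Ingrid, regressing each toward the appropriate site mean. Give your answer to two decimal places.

-18.75

T̂_Aditi = 0.750(72.6) + 0.250(62.8) = 70.1500
T̂_Ingrid = 0.750(92.6) + 0.250(77.8) = 88.9000
Difference = 70.1500 − 88.9000 = -18.7500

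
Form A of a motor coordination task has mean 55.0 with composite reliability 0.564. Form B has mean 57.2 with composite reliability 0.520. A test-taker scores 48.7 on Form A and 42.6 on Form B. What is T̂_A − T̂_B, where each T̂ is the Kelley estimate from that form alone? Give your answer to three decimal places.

T̂_A = 0.564(48.7) + 0.436(55.0) = 51.44680
T̂_B = 0.520(42.6) + 0.480(57.2) = 49.60800
T̂_A − T̂_B = 1.83880

1.839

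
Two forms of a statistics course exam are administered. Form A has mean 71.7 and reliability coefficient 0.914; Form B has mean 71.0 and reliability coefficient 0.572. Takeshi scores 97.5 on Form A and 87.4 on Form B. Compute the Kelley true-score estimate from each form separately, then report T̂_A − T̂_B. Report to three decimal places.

14.900

T̂_A = 0.914(97.5) + 0.086(71.7) = 95.28120
T̂_B = 0.572(87.4) + 0.428(71.0) = 80.38080
T̂_A − T̂_B = 14.90040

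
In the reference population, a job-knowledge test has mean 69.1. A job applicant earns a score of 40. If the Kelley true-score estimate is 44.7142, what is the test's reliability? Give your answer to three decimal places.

0.838

T̂ = ρX + (1 − ρ)μ  ⇒  T̂ − μ = ρ(X − μ)
ρ = (T̂ − μ)/(X − μ) = (44.7142 − 69.1) / (40 − 69.1) = -24.3858 / -29.1 = 0.83800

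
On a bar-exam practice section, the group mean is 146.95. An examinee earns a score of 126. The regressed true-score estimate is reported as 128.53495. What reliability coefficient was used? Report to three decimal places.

0.879

T̂ = ρX + (1 − ρ)μ  ⇒  T̂ − μ = ρ(X − μ)
ρ = (T̂ − μ)/(X − μ) = (128.53495 − 146.95) / (126 − 146.95) = -18.41505 / -20.95 = 0.87900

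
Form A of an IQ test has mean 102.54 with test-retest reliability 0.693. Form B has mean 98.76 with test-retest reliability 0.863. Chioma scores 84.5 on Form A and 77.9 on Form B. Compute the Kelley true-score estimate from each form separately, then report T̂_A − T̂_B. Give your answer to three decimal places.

T̂_A = 0.693(84.5) + 0.307(102.54) = 90.03828
T̂_B = 0.863(77.9) + 0.137(98.76) = 80.75782
T̂_A − T̂_B = 9.28046

9.280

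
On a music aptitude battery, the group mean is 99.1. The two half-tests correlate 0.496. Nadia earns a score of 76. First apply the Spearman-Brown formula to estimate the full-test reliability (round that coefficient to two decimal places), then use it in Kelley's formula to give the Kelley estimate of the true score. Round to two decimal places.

Spearman-Brown: ρ = 2r/(1 + r) = 2(0.496)/(1 + 0.496) = 0.9920/1.496 = 0.6631 → 0.66
T̂ = 0.66(76) + 0.34(99.1) = 50.16 + 33.694 = 83.854 → 83.85

83.85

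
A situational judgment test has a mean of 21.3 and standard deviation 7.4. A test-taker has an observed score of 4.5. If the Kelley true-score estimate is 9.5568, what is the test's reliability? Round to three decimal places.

T̂ = ρX + (1 − ρ)μ  ⇒  T̂ − μ = ρ(X − μ)
ρ = (T̂ − μ)/(X − μ) = (9.5568 − 21.3) / (4.5 − 21.3) = -11.7432 / -16.8 = 0.69900

0.699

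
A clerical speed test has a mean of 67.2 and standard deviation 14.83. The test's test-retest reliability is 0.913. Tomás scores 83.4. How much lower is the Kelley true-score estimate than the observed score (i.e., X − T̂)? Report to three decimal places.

1.409

Kelley's formula gives T̂ = 0.913·83.4 + 0.087·67.2 = 76.1442 + 5.8464 = 81.99060.
X − T̂ = 83.4 − 81.9906 = 1.4094 → 1.409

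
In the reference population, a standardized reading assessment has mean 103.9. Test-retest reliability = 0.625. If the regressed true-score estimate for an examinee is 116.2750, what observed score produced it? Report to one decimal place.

T̂ = ρX + (1 − ρ)μ  ⇒  X = (T̂ − (1 − ρ)μ) / ρ
X = (116.2750 − 0.375 × 103.9) / 0.625 = (116.2750 − 38.9625) / 0.625 = 77.3125 / 0.625 = 123.700

123.7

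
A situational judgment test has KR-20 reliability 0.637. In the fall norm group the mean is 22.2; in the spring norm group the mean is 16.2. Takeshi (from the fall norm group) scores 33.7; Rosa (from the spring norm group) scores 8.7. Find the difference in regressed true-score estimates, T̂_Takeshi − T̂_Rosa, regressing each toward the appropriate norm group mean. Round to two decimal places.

T̂_Takeshi = 0.637(33.7) + 0.363(22.2) = 29.5255
T̂_Rosa = 0.637(8.7) + 0.363(16.2) = 11.4225
Difference = 29.5255 − 11.4225 = 18.1030

18.10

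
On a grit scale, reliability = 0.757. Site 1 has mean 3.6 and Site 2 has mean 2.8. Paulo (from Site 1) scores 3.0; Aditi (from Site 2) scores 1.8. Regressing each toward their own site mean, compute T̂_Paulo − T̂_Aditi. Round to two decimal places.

T̂_Paulo = 0.757(3.0) + 0.243(3.6) = 3.1458
T̂_Aditi = 0.757(1.8) + 0.243(2.8) = 2.0430
Difference = 3.1458 − 2.0430 = 1.1028

1.10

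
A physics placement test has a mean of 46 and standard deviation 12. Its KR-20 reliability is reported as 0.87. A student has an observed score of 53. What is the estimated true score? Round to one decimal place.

T̂ = ρX + (1 − ρ)μ
  = 0.87 × 53 + 0.13 × 46
  = 46.11 + 5.98
  = 52.09
  ≈ 52.1

52.1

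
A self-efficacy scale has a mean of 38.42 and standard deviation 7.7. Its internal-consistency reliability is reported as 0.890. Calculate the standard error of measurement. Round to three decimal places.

2.554

SEM = SD · √(1 − ρ) = 7.7 × √0.110 = 7.7 × 0.3317 = 2.5538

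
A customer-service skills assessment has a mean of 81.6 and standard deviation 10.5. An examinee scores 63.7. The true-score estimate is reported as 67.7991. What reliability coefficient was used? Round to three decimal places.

T̂ = ρX + (1 − ρ)μ  ⇒  T̂ − μ = ρ(X − μ)
ρ = (T̂ − μ)/(X − μ) = (67.7991 − 81.6) / (63.7 − 81.6) = -13.8009 / -17.9 = 0.77100

0.771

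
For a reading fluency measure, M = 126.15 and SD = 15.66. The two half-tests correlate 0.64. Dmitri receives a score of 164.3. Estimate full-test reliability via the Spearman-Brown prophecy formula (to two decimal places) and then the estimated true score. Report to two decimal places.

Spearman-Brown: ρ = 2r/(1 + r) = 2(0.64)/(1 + 0.64) = 1.280/1.64 = 0.7805 → 0.78
T̂ = 0.78(164.3) + 0.22(126.15) = 128.154 + 27.7530 = 155.907 → 155.91

155.91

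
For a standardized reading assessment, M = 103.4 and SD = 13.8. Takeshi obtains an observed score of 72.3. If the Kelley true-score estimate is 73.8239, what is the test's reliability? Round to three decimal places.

T̂ = ρX + (1 − ρ)μ  ⇒  T̂ − μ = ρ(X − μ)
ρ = (T̂ − μ)/(X − μ) = (73.8239 − 103.4) / (72.3 − 103.4) = -29.5761 / -31.1 = 0.95100

0.951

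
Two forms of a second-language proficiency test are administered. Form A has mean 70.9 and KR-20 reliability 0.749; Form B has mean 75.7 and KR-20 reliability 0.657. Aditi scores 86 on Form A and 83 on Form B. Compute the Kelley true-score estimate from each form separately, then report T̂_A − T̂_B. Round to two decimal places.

1.71

T̂_A = 0.749(86) + 0.251(70.9) = 82.2099
T̂_B = 0.657(83) + 0.343(75.7) = 80.4961
T̂_A − T̂_B = 1.7138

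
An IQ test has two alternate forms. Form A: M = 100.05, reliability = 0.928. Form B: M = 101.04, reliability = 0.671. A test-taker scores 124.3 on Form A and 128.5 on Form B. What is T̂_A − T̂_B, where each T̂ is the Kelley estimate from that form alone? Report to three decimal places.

T̂_A = 0.928(124.3) + 0.072(100.05) = 122.55400
T̂_B = 0.671(128.5) + 0.329(101.04) = 119.46566
T̂_A − T̂_B = 3.08834

3.088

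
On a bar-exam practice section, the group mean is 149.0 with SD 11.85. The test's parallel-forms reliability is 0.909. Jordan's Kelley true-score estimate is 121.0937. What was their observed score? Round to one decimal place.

118.3

T̂ = ρX + (1 − ρ)μ  ⇒  X = (T̂ − (1 − ρ)μ) / ρ
X = (121.0937 − 0.091 × 149.0) / 0.909 = (121.0937 − 13.5590) / 0.909 = 107.5347 / 0.909 = 118.300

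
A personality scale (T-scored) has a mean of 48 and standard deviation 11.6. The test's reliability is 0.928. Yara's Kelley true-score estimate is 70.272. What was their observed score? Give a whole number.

72

T̂ = ρX + (1 − ρ)μ  ⇒  X = (T̂ − (1 − ρ)μ) / ρ
X = (70.272 − 0.072 × 48) / 0.928 = (70.272 − 3.456) / 0.928 = 66.816 / 0.928 = 72.00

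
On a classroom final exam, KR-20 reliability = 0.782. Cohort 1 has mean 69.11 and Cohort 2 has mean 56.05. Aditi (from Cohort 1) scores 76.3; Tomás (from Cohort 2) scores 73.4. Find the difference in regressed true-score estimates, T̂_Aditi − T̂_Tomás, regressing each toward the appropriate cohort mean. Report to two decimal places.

5.11

T̂_Aditi = 0.782(76.3) + 0.218(69.11) = 74.7326
T̂_Tomás = 0.782(73.4) + 0.218(56.05) = 69.6177
Difference = 74.7326 − 69.6177 = 5.1149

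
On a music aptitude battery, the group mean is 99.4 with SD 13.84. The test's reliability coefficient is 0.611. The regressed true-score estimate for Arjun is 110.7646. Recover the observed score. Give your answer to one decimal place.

T̂ = ρX + (1 − ρ)μ  ⇒  X = (T̂ − (1 − ρ)μ) / ρ
X = (110.7646 − 0.389 × 99.4) / 0.611 = (110.7646 − 38.6666) / 0.611 = 72.0980 / 0.611 = 118.000

118.0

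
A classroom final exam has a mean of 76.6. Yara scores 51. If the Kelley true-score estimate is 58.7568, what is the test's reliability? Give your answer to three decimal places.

T̂ = ρX + (1 − ρ)μ  ⇒  T̂ − μ = ρ(X − μ)
ρ = (T̂ − μ)/(X − μ) = (58.7568 − 76.6) / (51 − 76.6) = -17.8432 / -25.6 = 0.69700

0.697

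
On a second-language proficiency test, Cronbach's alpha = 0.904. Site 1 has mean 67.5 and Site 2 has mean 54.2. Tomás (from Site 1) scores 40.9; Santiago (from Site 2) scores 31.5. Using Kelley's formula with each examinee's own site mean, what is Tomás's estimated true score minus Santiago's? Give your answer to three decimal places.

9.774

T̂_Tomás = 0.904(40.9) + 0.096(67.5) = 43.45360
T̂_Santiago = 0.904(31.5) + 0.096(54.2) = 33.67920
Difference = 43.45360 − 33.67920 = 9.77440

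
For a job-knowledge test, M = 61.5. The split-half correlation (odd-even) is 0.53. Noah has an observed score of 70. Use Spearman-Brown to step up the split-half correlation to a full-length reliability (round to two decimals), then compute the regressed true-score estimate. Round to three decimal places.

Spearman-Brown: ρ = 2r/(1 + r) = 2(0.53)/(1 + 0.53) = 1.060/1.53 = 0.6928 → 0.69
T̂ = ρX + (1 − ρ)μ
  = 0.69 × 70 + 0.31 × 61.5
  = 48.30 + 19.065
  = 67.3650
  ≈ 67.365

67.365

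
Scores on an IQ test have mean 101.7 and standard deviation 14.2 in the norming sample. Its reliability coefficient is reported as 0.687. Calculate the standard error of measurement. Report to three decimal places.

SEM = SD · √(1 − ρ) = 14.2 × √0.313 = 14.2 × 0.5595 = 7.9444

7.944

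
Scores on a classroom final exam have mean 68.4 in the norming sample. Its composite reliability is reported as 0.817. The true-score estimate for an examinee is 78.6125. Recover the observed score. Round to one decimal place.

T̂ = ρX + (1 − ρ)μ  ⇒  X = (T̂ − (1 − ρ)μ) / ρ
X = (78.6125 − 0.183 × 68.4) / 0.817 = (78.6125 − 12.5172) / 0.817 = 66.0953 / 0.817 = 80.900

80.9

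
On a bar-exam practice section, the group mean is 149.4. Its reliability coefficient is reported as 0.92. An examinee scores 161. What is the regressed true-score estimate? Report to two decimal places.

160.07

Weight the observed score by reliability and the mean by (1 − reliability): T̂ = 0.92·161 + 0.08·149.4 = 148.12 + 11.952 = 160.072.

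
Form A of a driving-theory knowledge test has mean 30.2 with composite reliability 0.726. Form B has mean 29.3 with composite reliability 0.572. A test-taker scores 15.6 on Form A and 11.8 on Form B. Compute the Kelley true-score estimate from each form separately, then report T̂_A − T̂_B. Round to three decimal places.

T̂_A = 0.726(15.6) + 0.274(30.2) = 19.60040
T̂_B = 0.572(11.8) + 0.428(29.3) = 19.29000
T̂_A − T̂_B = 0.31040

0.310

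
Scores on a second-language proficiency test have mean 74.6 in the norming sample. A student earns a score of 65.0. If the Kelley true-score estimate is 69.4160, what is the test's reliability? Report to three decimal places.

0.540

T̂ = ρX + (1 − ρ)μ  ⇒  T̂ − μ = ρ(X − μ)
ρ = (T̂ − μ)/(X − μ) = (69.4160 − 74.6) / (65.0 − 74.6) = -5.1840 / -9.6 = 0.54000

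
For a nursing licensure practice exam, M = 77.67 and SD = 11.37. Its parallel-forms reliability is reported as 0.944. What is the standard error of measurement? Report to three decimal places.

SEM = SD · √(1 − ρ) = 11.37 × √0.056 = 11.37 × 0.2366 = 2.6906

2.691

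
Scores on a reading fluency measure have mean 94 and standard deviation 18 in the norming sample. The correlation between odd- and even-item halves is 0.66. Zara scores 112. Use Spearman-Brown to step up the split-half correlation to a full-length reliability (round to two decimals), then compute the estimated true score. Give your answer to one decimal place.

Spearman-Brown: ρ = 2r/(1 + r) = 2(0.66)/(1 + 0.66) = 1.320/1.66 = 0.7952 → 0.80
Kelley's formula gives T̂ = 0.80·112 + 0.20·94 = 89.60 + 18.80 = 108.40.

108.4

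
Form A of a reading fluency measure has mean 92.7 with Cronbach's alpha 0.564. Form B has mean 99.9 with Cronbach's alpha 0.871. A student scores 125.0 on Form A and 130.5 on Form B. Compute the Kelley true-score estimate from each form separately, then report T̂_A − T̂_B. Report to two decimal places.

T̂_A = 0.564(125.0) + 0.436(92.7) = 110.9172
T̂_B = 0.871(130.5) + 0.129(99.9) = 126.5526
T̂_A − T̂_B = -15.6354

-15.64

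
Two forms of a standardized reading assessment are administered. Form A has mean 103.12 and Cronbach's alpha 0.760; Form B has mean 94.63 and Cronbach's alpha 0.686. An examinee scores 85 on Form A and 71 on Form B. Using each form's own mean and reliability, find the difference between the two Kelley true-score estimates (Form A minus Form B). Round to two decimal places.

10.93

T̂_A = 0.760(85) + 0.240(103.12) = 89.3488
T̂_B = 0.686(71) + 0.314(94.63) = 78.4198
T̂_A − T̂_B = 10.9290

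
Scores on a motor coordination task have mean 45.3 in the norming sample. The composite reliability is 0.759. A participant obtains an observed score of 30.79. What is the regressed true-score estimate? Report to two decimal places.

34.29

T̂ = ρX + (1 − ρ)μ
  = 0.759 × 30.79 + 0.241 × 45.3
  = 23.36961 + 10.9173
  = 34.287
  ≈ 34.29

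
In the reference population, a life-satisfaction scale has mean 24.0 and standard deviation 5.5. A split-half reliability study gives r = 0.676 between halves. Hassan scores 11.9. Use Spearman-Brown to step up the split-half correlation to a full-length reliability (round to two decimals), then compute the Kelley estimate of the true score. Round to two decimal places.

14.20

Spearman-Brown: ρ = 2r/(1 + r) = 2(0.676)/(1 + 0.676) = 1.3520/1.676 = 0.8067 → 0.81
T̂ = ρX + (1 − ρ)μ
  = 0.81 × 11.9 + 0.19 × 24.0
  = 9.639 + 4.560
  = 14.199
  ≈ 14.20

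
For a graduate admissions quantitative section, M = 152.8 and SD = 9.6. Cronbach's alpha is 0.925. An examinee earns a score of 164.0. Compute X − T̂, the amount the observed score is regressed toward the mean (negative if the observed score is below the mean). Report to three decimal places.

0.840

T̂ = 0.925(164.0) + 0.075(152.8) = 151.7000 + 11.4600 = 163.16000 → 163.1600
X − T̂ = 164.0 − 163.1600 = 0.8400 → 0.840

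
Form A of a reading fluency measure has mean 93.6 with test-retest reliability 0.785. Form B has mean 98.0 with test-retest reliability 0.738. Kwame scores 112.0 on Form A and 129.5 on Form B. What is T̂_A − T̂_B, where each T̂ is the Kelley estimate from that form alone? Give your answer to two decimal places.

-13.20

T̂_A = 0.785(112.0) + 0.215(93.6) = 108.0440
T̂_B = 0.738(129.5) + 0.262(98.0) = 121.2470
T̂_A − T̂_B = -13.2030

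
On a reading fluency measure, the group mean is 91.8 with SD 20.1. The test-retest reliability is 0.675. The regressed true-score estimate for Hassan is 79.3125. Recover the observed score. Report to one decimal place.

T̂ = ρX + (1 − ρ)μ  ⇒  X = (T̂ − (1 − ρ)μ) / ρ
X = (79.3125 − 0.325 × 91.8) / 0.675 = (79.3125 − 29.8350) / 0.675 = 49.4775 / 0.675 = 73.300

73.3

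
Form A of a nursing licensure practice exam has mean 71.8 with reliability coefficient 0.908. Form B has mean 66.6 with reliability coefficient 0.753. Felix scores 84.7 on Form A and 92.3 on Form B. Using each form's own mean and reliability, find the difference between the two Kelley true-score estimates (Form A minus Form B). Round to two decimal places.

T̂_A = 0.908(84.7) + 0.092(71.8) = 83.5132
T̂_B = 0.753(92.3) + 0.247(66.6) = 85.9521
T̂_A − T̂_B = -2.4389

-2.44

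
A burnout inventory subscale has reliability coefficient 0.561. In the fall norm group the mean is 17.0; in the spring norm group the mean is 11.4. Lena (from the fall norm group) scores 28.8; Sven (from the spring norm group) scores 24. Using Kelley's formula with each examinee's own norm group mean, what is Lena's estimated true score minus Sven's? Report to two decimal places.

5.15

T̂_Lena = 0.561(28.8) + 0.439(17.0) = 23.6198
T̂_Sven = 0.561(24) + 0.439(11.4) = 18.4686
Difference = 23.6198 − 18.4686 = 5.1512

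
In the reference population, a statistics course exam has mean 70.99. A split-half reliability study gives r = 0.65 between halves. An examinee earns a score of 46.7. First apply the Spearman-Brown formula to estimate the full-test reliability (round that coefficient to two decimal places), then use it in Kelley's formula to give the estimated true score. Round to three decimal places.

Spearman-Brown: ρ = 2r/(1 + r) = 2(0.65)/(1 + 0.65) = 1.300/1.65 = 0.7879 → 0.79
Weight the observed score by reliability and the mean by (1 − reliability): T̂ = 0.79·46.7 + 0.21·70.99 = 36.893 + 14.9079 = 51.8009.

51.801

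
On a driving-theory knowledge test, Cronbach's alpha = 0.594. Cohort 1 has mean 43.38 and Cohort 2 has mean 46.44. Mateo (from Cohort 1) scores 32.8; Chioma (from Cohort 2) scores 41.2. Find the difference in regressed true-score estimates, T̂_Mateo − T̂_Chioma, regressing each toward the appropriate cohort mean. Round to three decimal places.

T̂_Mateo = 0.594(32.8) + 0.406(43.38) = 37.09548
T̂_Chioma = 0.594(41.2) + 0.406(46.44) = 43.32744
Difference = 37.09548 − 43.32744 = -6.23196

-6.232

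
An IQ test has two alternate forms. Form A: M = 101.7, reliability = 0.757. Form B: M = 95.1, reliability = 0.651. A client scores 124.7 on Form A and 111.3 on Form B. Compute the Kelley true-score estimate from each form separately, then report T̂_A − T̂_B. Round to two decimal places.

T̂_A = 0.757(124.7) + 0.243(101.7) = 119.1110
T̂_B = 0.651(111.3) + 0.349(95.1) = 105.6462
T̂_A − T̂_B = 13.4648

13.46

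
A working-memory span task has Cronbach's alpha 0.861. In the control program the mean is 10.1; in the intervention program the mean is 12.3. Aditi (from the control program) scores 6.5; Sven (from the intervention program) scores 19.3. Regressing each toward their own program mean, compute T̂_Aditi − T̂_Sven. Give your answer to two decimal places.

-11.33

T̂_Aditi = 0.861(6.5) + 0.139(10.1) = 7.0004
T̂_Sven = 0.861(19.3) + 0.139(12.3) = 18.3270
Difference = 7.0004 − 18.3270 = -11.3266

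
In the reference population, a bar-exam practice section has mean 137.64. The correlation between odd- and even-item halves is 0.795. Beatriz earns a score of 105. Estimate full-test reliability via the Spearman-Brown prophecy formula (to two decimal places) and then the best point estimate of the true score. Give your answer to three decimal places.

108.590

Spearman-Brown: ρ = 2r/(1 + r) = 2(0.795)/(1 + 0.795) = 1.5900/1.795 = 0.8858 → 0.89
T̂ = 0.89(105) + 0.11(137.64) = 93.45 + 15.1404 = 108.5904 → 108.590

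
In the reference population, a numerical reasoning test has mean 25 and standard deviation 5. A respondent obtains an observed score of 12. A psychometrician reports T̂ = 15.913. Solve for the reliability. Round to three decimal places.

T̂ = ρX + (1 − ρ)μ  ⇒  T̂ − μ = ρ(X − μ)
ρ = (T̂ − μ)/(X − μ) = (15.913 − 25) / (12 − 25) = -9.087 / -13.0 = 0.69900

0.699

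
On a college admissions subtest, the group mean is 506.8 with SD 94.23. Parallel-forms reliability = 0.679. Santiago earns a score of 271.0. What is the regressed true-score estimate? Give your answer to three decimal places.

346.692

T̂ = 0.679(271.0) + 0.321(506.8) = 184.0090 + 162.6828 = 346.6918 → 346.692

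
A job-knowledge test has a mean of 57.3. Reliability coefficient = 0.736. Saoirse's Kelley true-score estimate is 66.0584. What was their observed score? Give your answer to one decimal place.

T̂ = ρX + (1 − ρ)μ  ⇒  X = (T̂ − (1 − ρ)μ) / ρ
X = (66.0584 − 0.264 × 57.3) / 0.736 = (66.0584 − 15.1272) / 0.736 = 50.9312 / 0.736 = 69.200

69.2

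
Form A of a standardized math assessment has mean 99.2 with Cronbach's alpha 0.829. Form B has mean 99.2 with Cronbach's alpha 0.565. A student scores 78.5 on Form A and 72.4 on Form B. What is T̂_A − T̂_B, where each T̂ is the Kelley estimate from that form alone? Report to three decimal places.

-2.018

T̂_A = 0.829(78.5) + 0.171(99.2) = 82.03970
T̂_B = 0.565(72.4) + 0.435(99.2) = 84.05800
T̂_A − T̂_B = -2.01830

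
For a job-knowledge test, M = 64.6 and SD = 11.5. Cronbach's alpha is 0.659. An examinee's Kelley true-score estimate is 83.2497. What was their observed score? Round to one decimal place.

92.9

T̂ = ρX + (1 − ρ)μ  ⇒  X = (T̂ − (1 − ρ)μ) / ρ
X = (83.2497 − 0.341 × 64.6) / 0.659 = (83.2497 − 22.0286) / 0.659 = 61.2211 / 0.659 = 92.900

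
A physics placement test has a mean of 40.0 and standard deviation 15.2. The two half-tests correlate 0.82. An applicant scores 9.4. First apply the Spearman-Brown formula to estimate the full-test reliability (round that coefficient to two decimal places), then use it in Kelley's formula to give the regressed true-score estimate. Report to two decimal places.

Spearman-Brown: ρ = 2r/(1 + r) = 2(0.82)/(1 + 0.82) = 1.640/1.82 = 0.9011 → 0.90
T̂ = ρX + (1 − ρ)μ
  = 0.90 × 9.4 + 0.10 × 40.0
  = 8.460 + 4.000
  = 12.460
  ≈ 12.46

12.46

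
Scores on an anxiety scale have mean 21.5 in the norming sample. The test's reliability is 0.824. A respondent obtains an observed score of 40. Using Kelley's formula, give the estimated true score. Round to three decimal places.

T̂ = ρX + (1 − ρ)μ
  = 0.824 × 40 + 0.176 × 21.5
  = 32.960 + 3.7840
  = 36.7440
  ≈ 36.744

36.744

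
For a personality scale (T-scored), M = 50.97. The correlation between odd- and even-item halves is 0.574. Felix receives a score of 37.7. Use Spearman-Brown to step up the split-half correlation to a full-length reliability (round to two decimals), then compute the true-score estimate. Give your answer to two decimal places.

Spearman-Brown: ρ = 2r/(1 + r) = 2(0.574)/(1 + 0.574) = 1.1480/1.574 = 0.7294 → 0.73
Weight the observed score by reliability and the mean by (1 − reliability): T̂ = 0.73·37.7 + 0.27·50.97 = 27.521 + 13.7619 = 41.283.

41.28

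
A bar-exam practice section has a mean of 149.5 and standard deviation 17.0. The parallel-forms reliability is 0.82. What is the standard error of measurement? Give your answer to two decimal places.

7.21

SEM = SD · √(1 − ρ) = 17.0 × √0.18 = 17.0 × 0.4243 = 7.212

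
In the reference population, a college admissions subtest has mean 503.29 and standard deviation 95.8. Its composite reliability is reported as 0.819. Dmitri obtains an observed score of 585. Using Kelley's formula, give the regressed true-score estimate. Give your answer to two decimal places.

570.21

T̂ = ρX + (1 − ρ)μ
  = 0.819 × 585 + 0.181 × 503.29
  = 479.115 + 91.09549
  = 570.210
  ≈ 570.21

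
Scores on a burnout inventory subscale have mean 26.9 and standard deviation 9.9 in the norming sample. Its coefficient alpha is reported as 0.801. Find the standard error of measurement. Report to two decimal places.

4.42

SEM = SD · √(1 − ρ) = 9.9 × √0.199 = 9.9 × 0.4461 = 4.416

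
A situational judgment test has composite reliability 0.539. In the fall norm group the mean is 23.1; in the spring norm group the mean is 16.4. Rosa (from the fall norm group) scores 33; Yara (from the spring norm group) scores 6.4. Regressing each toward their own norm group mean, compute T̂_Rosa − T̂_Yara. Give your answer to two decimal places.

T̂_Rosa = 0.539(33) + 0.461(23.1) = 28.4361
T̂_Yara = 0.539(6.4) + 0.461(16.4) = 11.0100
Difference = 28.4361 − 11.0100 = 17.4261

17.43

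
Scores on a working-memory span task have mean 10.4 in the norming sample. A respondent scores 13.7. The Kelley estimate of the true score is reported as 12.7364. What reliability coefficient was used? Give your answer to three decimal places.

0.708

T̂ = ρX + (1 − ρ)μ  ⇒  T̂ − μ = ρ(X − μ)
ρ = (T̂ − μ)/(X − μ) = (12.7364 − 10.4) / (13.7 − 10.4) = 2.3364 / 3.3 = 0.70800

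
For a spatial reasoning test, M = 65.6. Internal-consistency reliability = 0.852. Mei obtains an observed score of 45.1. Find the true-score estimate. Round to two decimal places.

T̂ = ρX + (1 − ρ)μ
  = 0.852 × 45.1 + 0.148 × 65.6
  = 38.4252 + 9.7088
  = 48.134
  ≈ 48.13

48.13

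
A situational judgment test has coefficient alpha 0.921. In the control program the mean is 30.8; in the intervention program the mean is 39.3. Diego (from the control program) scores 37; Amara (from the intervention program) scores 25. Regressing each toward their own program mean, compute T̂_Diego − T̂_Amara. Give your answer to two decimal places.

10.38

T̂_Diego = 0.921(37) + 0.079(30.8) = 36.5102
T̂_Amara = 0.921(25) + 0.079(39.3) = 26.1297
Difference = 36.5102 − 26.1297 = 10.3805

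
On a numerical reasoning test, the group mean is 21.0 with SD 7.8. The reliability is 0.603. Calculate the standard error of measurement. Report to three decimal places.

4.915

SEM = SD · √(1 − ρ) = 7.8 × √0.397 = 7.8 × 0.6301 = 4.9146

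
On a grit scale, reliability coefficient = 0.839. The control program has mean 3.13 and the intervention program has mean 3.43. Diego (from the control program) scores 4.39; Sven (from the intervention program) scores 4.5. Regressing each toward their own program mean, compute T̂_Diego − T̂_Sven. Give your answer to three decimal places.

-0.141

T̂_Diego = 0.839(4.39) + 0.161(3.13) = 4.18714
T̂_Sven = 0.839(4.5) + 0.161(3.43) = 4.32773
Difference = 4.18714 − 4.32773 = -0.14059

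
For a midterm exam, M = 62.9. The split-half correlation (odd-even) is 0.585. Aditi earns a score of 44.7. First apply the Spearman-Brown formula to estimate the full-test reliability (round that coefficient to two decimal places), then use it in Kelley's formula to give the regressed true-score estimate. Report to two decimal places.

Spearman-Brown: ρ = 2r/(1 + r) = 2(0.585)/(1 + 0.585) = 1.1700/1.585 = 0.7382 → 0.74
Kelley's formula gives T̂ = 0.74·44.7 + 0.26·62.9 = 33.078 + 16.354 = 49.432.

49.43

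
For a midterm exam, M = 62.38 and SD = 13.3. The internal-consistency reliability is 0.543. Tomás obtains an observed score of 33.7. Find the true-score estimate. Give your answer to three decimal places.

T̂ = ρX + (1 − ρ)μ
  = 0.543 × 33.7 + 0.457 × 62.38
  = 18.2991 + 28.50766
  = 46.8068
  ≈ 46.807

46.807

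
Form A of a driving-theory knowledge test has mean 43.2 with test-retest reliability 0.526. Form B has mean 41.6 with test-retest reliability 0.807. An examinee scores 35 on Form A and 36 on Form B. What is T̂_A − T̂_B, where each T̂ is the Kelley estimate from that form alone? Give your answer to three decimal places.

T̂_A = 0.526(35) + 0.474(43.2) = 38.88680
T̂_B = 0.807(36) + 0.193(41.6) = 37.08080
T̂_A − T̂_B = 1.80600

1.806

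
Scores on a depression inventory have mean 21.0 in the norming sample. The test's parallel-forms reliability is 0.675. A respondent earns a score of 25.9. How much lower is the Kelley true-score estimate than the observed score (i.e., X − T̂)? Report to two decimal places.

T̂ = ρX + (1 − ρ)μ
  = 0.675 × 25.9 + 0.325 × 21.0
  = 17.4825 + 6.8250
  = 24.3075
  ≈ 24.308
X − T̂ = 25.9 − 24.308 = 1.592 → 1.59

1.59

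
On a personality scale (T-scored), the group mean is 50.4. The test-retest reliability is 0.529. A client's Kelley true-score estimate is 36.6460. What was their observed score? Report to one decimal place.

24.4

T̂ = ρX + (1 − ρ)μ  ⇒  X = (T̂ − (1 − ρ)μ) / ρ
X = (36.6460 − 0.471 × 50.4) / 0.529 = (36.6460 − 23.7384) / 0.529 = 12.9076 / 0.529 = 24.400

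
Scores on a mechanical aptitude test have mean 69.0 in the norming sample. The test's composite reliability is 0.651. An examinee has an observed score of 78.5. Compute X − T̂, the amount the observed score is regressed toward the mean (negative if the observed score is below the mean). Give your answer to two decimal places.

3.32

Kelley's formula gives T̂ = 0.651·78.5 + 0.349·69.0 = 51.1035 + 24.0810 = 75.1845.
X − T̂ = 78.5 − 75.184 = 3.316 → 3.32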